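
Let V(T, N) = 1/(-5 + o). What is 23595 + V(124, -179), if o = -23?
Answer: 660659/28 ≈ 23595.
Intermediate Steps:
V(T, N) = -1/28 (V(T, N) = 1/(-5 - 23) = 1/(-28) = -1/28)
23595 + V(124, -179) = 23595 - 1/28 = 660659/28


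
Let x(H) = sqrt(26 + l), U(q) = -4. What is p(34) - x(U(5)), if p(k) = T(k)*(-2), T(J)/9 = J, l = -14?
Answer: -612 - 2*sqrt(3) ≈ -615.46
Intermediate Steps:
T(J) = 9*J
p(k) = -18*k (p(k) = (9*k)*(-2) = -18*k)
x(H) = 2*sqrt(3) (x(H) = sqrt(26 - 14) = sqrt(12) = 2*sqrt(3))
p(34) - x(U(5)) = -18*34 - 2*sqrt(3) = -612 - 2*sqrt(3)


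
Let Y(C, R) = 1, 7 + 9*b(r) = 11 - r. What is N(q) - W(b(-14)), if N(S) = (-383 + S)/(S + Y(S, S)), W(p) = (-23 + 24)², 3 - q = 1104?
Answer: 96/275 ≈ 0.34909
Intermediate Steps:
b(r) = 4/9 - r/9 (b(r) = -7/9 + (11 - r)/9 = -7/9 + (11/9 - r/9) = 4/9 - r/9)
q = -1101 (q = 3 - 1*1104 = 3 - 1104 = -1101)
W(p) = 1 (W(p) = 1² = 1)
N(S) = (-383 + S)/(1 + S) (N(S) = (-383 + S)/(S + 1) = (-383 + S)/(1 + S))
N(q) - W(b(-14)) = (-383 - 1101)/(1 - 1101) - 1*1 = -1484/(-1100) - 1 = -1/1100*(-1484) - 1 = 371/275 - 1 = 96/275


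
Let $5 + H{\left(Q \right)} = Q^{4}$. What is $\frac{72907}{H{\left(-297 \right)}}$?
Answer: $\frac{72907}{7780827676} \approx 9.3701 \cdot 10^{-6}$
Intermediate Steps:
$H{\left(Q \right)} = -5 + Q^{4}$
$\frac{72907}{H{\left(-297 \right)}} = \frac{72907}{-5 + \left(-297\right)^{4}} = \frac{72907}{-5 + 7780827681} = \frac{72907}{7780827676}$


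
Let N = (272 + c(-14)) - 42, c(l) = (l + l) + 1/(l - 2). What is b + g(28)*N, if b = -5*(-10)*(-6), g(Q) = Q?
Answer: 21417/4 ≈ 5354.3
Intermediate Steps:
b = -300 (b = 50*(-6) = -300)
c(l) = 1/(-2 + l) + 2*l (c(l) = 2*l + 1/(-2 + l) = 1/(-2 + l) + 2*l)
N = 3231/16 (N = (272 + (1 - 4*(-14) + 2*(-14)²)/(-2 - 14)) - 42 = (272 + (1 + 56 + 2*196)/(-16)) - 42 = (272 - (1 + 56 + 392)/16) - 42 = (272 - 1/16*449) - 42 = (272 - 449/16) - 42 = 3903/16 - 42 = 3231/16 ≈ 201.94)
b + g(28)*N = -300 + 28*(3231/16) = -300 + 22617/4 = 21417/4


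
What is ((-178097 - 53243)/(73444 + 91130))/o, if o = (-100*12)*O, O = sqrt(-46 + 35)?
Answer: -11567*I*sqrt(11)/108618840 ≈ -0.00035319*I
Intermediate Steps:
O = I*sqrt(11) (O = sqrt(-11) = I*sqrt(11) ≈ 3.3166*I)
o = -1200*I*sqrt(11) (o = (-100*12)*(I*sqrt(11)) = -1200*I*sqrt(11) ≈ -3979.9*I)
((-178097 - 53243)/(73444 + 91130))/o = ((-178097 - 53243)/(73444 + 91130))/((-1200*I*sqrt(11))) = (-231340/164574)*(I*sqrt(11)/13200) = (-231340*1/164574)*(I*sqrt(11)/13200) = -11567*I*sqrt(11)/108618840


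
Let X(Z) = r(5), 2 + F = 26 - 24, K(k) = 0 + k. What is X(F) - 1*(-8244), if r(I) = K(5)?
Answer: 8249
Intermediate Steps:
K(k) = k
r(I) = 5
F = 0 (F = -2 + (26 - 24) = -2 + 2 = 0)
X(Z) = 5
X(F) - 1*(-8244) = 5 - 1*(-8244) = 5 + 8244 = 8249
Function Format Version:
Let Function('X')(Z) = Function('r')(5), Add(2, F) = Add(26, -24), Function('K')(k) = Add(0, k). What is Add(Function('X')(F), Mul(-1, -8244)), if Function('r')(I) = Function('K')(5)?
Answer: 8249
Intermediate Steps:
Function('K')(k) = k
Function('r')(I) = 5
F = 0 (F = Add(-2, Add(26, -24)) = Add(-2, 2) = 0)
Function('X')(Z) = 5
Add(Function('X')(F), Mul(-1, -8244)) = Add(5, Mul(-1, -8244)) = Add(5, 8244) = 8249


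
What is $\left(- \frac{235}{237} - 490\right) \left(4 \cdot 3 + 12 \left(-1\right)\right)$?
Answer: $0$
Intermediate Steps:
$\left(- \frac{235}{237} - 490\right) \left(4 \cdot 3 + 12 \left(-1\right)\right) = \left(\left(-235\right) \frac{1}{237} - 490\right) \left(12 - 12\right) = \left(- \frac{235}{237} - 490\right) 0 = \left(- \frac{116365}{237}\right) 0 = 0$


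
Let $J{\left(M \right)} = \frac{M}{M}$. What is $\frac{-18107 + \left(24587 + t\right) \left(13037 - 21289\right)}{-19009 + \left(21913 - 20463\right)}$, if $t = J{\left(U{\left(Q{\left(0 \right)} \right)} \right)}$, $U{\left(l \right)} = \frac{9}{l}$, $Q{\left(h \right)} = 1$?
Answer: $\frac{202918283}{17559} \approx 11556.0$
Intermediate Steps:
$J{\left(M \right)} = 1$
$t = 1$
$\frac{-18107 + \left(24587 + t\right) \left(13037 - 21289\right)}{-19009 + \left(21913 - 20463\right)} = \frac{-18107 + \left(24587 + 1\right) \left(13037 - 21289\right)}{-19009 + \left(21913 - 20463\right)} = \frac{-18107 + 24588 \left(-8252\right)}{-19009 + 1450} = \frac{-18107 - 202900176}{-17559} = \left(-202918283\right) \left(- \frac{1}{17559}\right) = \frac{202918283}{17559}$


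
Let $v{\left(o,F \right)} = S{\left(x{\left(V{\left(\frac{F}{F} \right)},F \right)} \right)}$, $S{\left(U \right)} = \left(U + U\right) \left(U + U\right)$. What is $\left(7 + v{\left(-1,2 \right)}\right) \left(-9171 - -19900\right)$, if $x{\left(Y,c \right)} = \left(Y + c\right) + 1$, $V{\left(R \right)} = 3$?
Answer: $1620079$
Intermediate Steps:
$x{\left(Y,c \right)} = 1 + Y + c$
$S{\left(U \right)} = 4 U^{2}$ ($S{\left(U \right)} = 2 U 2 U = 4 U^{2}$)
$v{\left(o,F \right)} = 4 \left(4 + F\right)^{2}$ ($v{\left(o,F \right)} = 4 \left(1 + 3 + F\right)^{2} = 4 \left(4 + F\right)^{2}$)
$\left(7 + v{\left(-1,2 \right)}\right) \left(-9171 - -19900\right) = \left(7 + 4 \left(4 + 2\right)^{2}\right) \left(-9171 - -19900\right) = \left(7 + 4 \cdot 6^{2}\right) \left(-9171 + 19900\right) = \left(7 + 4 \cdot 36\right) 10729 = \left(7 + 144\right) 10729 = 151 \cdot 10729 = 1620079$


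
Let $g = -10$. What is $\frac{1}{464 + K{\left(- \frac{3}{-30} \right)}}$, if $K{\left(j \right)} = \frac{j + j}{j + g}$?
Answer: $\frac{99}{45934} \approx 0.0021553$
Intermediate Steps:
$K{\left(j \right)} = \frac{2 j}{-10 + j}$ ($K{\left(j \right)} = \frac{j + j}{j - 10} = \frac{2 j}{-10 + j}$)
$\frac{1}{464 + K{\left(- \frac{3}{-30} \right)}} = \frac{1}{464 + \frac{2 \left(- \frac{3}{-30}\right)}{-10 - \frac{3}{-30}}} = \frac{1}{464 + \frac{2 \left(\left(-3\right) \left(- \frac{1}{30}\right)\right)}{-10 - - \frac{1}{10}}} = \frac{1}{464 + 2 \cdot \frac{1}{10} \frac{1}{-10 + \frac{1}{10}}} = \frac{1}{464 + 2 \cdot \frac{1}{10} \frac{1}{- \frac{99}{10}}} = \frac{1}{464 + 2 \cdot \frac{1}{10} \left(- \frac{10}{99}\right)} = \frac{1}{464 - \frac{2}{99}} = \frac{1}{\frac{45934}{99}} = \frac{99}{45934}$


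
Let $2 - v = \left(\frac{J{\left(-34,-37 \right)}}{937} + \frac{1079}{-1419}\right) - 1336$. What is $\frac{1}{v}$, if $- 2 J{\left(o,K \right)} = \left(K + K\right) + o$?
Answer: $\frac{1329603}{1779943211} \approx 0.00074699$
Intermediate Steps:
$J{\left(o,K \right)} = - K - \frac{o}{2}$ ($J{\left(o,K \right)} = - \frac{\left(K + K\right) + o}{2} = - \frac{2 K + o}{2} = - \frac{o + 2 K}{2} = - K - \frac{o}{2}$)
$v = \frac{1779943211}{1329603}$ ($v = 2 - \left(\left(\frac{\left(-1\right) \left(-37\right) - -17}{937} + \frac{1079}{-1419}\right) - 1336\right) = 2 - \left(\left(\left(37 + 17\right) \frac{1}{937} + 1079 \left(- \frac{1}{1419}\right)\right) - 1336\right) = 2 - \left(\left(54 \cdot \frac{1}{937} - \frac{1079}{1419}\right) - 1336\right) = 2 - \left(\left(\frac{54}{937} - \frac{1079}{1419}\right) - 1336\right) = 2 - \left(- \frac{934397}{1329603} - 1336\right) = 2 - - \frac{1777284005}{1329603} = 2 + \frac{1777284005}{1329603} = \frac{1779943211}{1329603} \approx 1338.7$)
$\frac{1}{v} = \frac{1}{\frac{1779943211}{1329603}} = \frac{1329603}{1779943211}$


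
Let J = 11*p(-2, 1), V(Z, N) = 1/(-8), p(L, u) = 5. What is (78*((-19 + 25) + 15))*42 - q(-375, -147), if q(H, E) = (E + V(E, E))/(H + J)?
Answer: 176116583/2560 ≈ 68796.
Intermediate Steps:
V(Z, N) = -1/8
J = 55 (J = 11*5 = 55)
q(H, E) = (-1/8 + E)/(55 + H) (q(H, E) = (E - 1/8)/(H + 55) = (-1/8 + E)/(55 + H))
(78*((-19 + 25) + 15))*42 - q(-375, -147) = (78*((-19 + 25) + 15))*42 - (-1/8 - 147)/(55 - 375) = (78*(6 + 15))*42 - (-1177)/((-320)*8) = (78*21)*42 - (-1)*(-1177)/(320*8) = 1638*42 - 1*1177/2560 = 68796 - 1177/2560 = 176116583/2560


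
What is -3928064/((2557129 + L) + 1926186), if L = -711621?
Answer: -1964032/1885847 ≈ -1.0415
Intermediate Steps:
-3928064/((2557129 + L) + 1926186) = -3928064/((2557129 - 711621) + 1926186) = -3928064/(1845508 + 1926186) = -3928064/3771694 = -3928064*1/3771694 = -1964032/1885847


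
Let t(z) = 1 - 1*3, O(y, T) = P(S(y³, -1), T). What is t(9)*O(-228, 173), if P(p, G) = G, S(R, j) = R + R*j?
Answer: -346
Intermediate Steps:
O(y, T) = T
t(z) = -2 (t(z) = 1 - 3 = -2)
t(9)*O(-228, 173) = -2*173 = -346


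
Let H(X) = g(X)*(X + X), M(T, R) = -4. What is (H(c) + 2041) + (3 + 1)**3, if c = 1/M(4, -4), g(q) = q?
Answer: 16841/8 ≈ 2105.1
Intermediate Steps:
c = -1/4 (c = 1/(-4) = -1/4 ≈ -0.25000)
H(X) = 2*X**2 (H(X) = X*(X + X) = X*(2*X) = 2*X**2)
(H(c) + 2041) + (3 + 1)**3 = (2*(-1/4)**2 + 2041) + (3 + 1)**3 = (2*(1/16) + 2041) + 4**3 = (1/8 + 2041) + 64 = 16329/8 + 64 = 16841/8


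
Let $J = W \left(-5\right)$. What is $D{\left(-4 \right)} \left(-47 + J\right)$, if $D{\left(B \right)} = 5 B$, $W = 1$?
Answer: $1040$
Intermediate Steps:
$J = -5$ ($J = 1 \left(-5\right) = -5$)
$D{\left(-4 \right)} \left(-47 + J\right) = 5 \left(-4\right) \left(-47 - 5\right) = \left(-20\right) \left(-52\right) = 1040$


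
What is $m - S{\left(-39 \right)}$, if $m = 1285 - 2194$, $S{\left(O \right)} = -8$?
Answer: $-901$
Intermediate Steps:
$m = -909$
$m - S{\left(-39 \right)} = -909 - -8 = -909 + 8 = -901$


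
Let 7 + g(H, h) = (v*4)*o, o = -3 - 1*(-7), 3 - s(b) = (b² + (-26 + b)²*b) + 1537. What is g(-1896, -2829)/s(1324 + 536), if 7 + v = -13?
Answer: 327/6259675294 ≈ 5.2239e-8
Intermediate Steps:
s(b) = -1534 - b² - b*(-26 + b)² (s(b) = 3 - ((b² + (-26 + b)²*b) + 1537) = 3 - ((b² + b*(-26 + b)²) + 1537) = 3 - (1537 + b² + b*(-26 + b)²) = 3 + (-1537 - b² - b*(-26 + b)²) = -1534 - b² - b*(-26 + b)²)
v = -20 (v = -7 - 13 = -20)
o = 4 (o = -3 + 7 = 4)
g(H, h) = -327 (g(H, h) = -7 - 20*4*4 = -7 - 80*4 = -7 - 320 = -327)
g(-1896, -2829)/s(1324 + 536) = -327/(-1534 - (1324 + 536)² - (1324 + 536)*(-26 + (1324 + 536))²) = -327/(-1534 - 1*1860² - 1*1860*(-26 + 1860)²) = -327/(-1534 - 1*3459600 - 1*1860*1834²) = -327/(-1534 - 3459600 - 1*1860*3363556) = -327/(-1534 - 3459600 - 6256214160) = -327/(-6259675294) = -327*(-1/6259675294) = 327/6259675294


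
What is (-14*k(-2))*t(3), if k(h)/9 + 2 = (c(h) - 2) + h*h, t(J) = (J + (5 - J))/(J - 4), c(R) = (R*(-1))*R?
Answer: -2520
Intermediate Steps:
c(R) = -R² (c(R) = (-R)*R = -R²)
t(J) = 5/(-4 + J)
k(h) = -36 (k(h) = -18 + 9*((-h² - 2) + h*h) = -18 + 9*((-2 - h²) + h²) = -18 + 9*(-2) = -18 - 18 = -36)
(-14*k(-2))*t(3) = (-14*(-36))*(5/(-4 + 3)) = 504*(5/(-1)) = 504*(5*(-1)) = 504*(-5) = -2520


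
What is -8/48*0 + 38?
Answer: 38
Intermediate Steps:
-8/48*0 + 38 = -8*1/48*0 + 38 = -⅙*0 + 38 = 0 + 38 = 38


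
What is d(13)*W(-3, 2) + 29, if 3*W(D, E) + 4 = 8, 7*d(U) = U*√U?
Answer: 29 + 52*√13/21 ≈ 37.928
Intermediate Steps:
d(U) = U^(3/2)/7 (d(U) = (U*√U)/7 = U^(3/2)/7)
W(D, E) = 4/3 (W(D, E) = -4/3 + (⅓)*8 = -4/3 + 8/3 = 4/3)
d(13)*W(-3, 2) + 29 = (13^(3/2)/7)*(4/3) + 29 = ((13*√13)/7)*(4/3) + 29 = (13*√13/7)*(4/3) + 29 = 52*√13/21 + 29 = 29 + 52*√13/21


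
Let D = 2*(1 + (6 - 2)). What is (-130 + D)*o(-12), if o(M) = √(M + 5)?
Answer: -120*I*√7 ≈ -317.49*I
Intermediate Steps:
o(M) = √(5 + M)
D = 10 (D = 2*(1 + 4) = 2*5 = 10)
(-130 + D)*o(-12) = (-130 + 10)*√(5 - 12) = -120*I*√7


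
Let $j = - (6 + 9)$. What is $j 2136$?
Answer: $-32040$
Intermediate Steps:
$j = -15$ ($j = \left(-1\right) 15 = -15$)
$j 2136 = \left(-15\right) 2136 = -32040$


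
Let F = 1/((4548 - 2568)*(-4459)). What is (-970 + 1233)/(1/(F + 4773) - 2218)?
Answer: -11082808916917/93466417702442 ≈ -0.11858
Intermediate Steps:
F = -1/8828820 (F = -1/4459/1980 = (1/1980)*(-1/4459) = -1/8828820 ≈ -1.1327e-7)
(-970 + 1233)/(1/(F + 4773) - 2218) = (-970 + 1233)/(1/(-1/8828820 + 4773) - 2218) = 263/(1/(42139957859/8828820) - 2218) = 263/(8828820/42139957859 - 2218) = 263/(-93466417702442/42139957859) = 263*(-42139957859/93466417702442) = -11082808916917/93466417702442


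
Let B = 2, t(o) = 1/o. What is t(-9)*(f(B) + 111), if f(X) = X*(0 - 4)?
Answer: -103/9 ≈ -11.444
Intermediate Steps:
f(X) = -4*X (f(X) = X*(-4) = -4*X)
t(-9)*(f(B) + 111) = (-4*2 + 111)/(-9) = -(-8 + 111)/9 = -1/9*103 = -103/9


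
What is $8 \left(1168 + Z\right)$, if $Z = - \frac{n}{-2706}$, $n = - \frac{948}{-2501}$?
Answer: $\frac{10539575408}{1127951} \approx 9344.0$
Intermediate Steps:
$n = \frac{948}{2501}$ ($n = \left(-948\right) \left(- \frac{1}{2501}\right) = \frac{948}{2501} \approx 0.37905$)
$Z = \frac{158}{1127951}$ ($Z = - \frac{948}{2501 \left(-2706\right)} = - \frac{948 \left(-1\right)}{2501 \cdot 2706} = \left(-1\right) \left(- \frac{158}{1127951}\right) = \frac{158}{1127951} \approx 0.00014008$)
$8 \left(1168 + Z\right) = 8 \left(1168 + \frac{158}{1127951}\right) = 8 \cdot \frac{1317446926}{1127951} = \frac{10539575408}{1127951}$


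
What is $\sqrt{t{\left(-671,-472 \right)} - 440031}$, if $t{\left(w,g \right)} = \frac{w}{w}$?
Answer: $i \sqrt{440030} \approx 663.35 i$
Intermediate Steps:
$t{\left(w,g \right)} = 1$
$\sqrt{t{\left(-671,-472 \right)} - 440031} = \sqrt{1 - 440031} = \sqrt{-440030} = i \sqrt{440030}$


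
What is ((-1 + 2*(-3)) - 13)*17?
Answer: -340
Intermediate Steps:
((-1 + 2*(-3)) - 13)*17 = ((-1 - 6) - 13)*17 = (-7 - 13)*17 = -20*17 = -340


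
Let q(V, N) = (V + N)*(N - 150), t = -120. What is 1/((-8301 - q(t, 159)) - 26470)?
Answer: -1/35122 ≈ -2.8472e-5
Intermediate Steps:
q(V, N) = (-150 + N)*(N + V) (q(V, N) = (N + V)*(-150 + N) = (-150 + N)*(N + V))
1/((-8301 - q(t, 159)) - 26470) = 1/((-8301 - (159**2 - 150*159 - 150*(-120) + 159*(-120))) - 26470) = 1/((-8301 - (25281 - 23850 + 18000 - 19080)) - 26470) = 1/((-8301 - 1*351) - 26470) = 1/((-8301 - 351) - 26470) = 1/(-8652 - 26470) = 1/(-35122) = -1/35122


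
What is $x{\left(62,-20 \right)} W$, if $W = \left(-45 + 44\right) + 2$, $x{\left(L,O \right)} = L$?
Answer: $62$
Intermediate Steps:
$W = 1$ ($W = -1 + 2 = 1$)
$x{\left(62,-20 \right)} W = 62 \cdot 1 = 62$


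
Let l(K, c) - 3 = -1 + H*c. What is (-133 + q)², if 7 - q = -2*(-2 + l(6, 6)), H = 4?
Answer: 6084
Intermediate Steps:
l(K, c) = 2 + 4*c (l(K, c) = 3 + (-1 + 4*c) = 2 + 4*c)
q = 55 (q = 7 - (-2)*(-2 + (2 + 4*6)) = 7 - (-2)*(-2 + (2 + 24)) = 7 - (-2)*(-2 + 26) = 7 - (-2)*24 = 7 - 1*(-48) = 7 + 48 = 55)
(-133 + q)² = (-133 + 55)² = (-78)² = 6084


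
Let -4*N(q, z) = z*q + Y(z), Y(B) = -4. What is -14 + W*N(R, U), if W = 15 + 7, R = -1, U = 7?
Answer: 93/2 ≈ 46.500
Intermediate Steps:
N(q, z) = 1 - q*z/4 (N(q, z) = -(z*q - 4)/4 = -(q*z - 4)/4 = -(-4 + q*z)/4 = 1 - q*z/4)
W = 22
-14 + W*N(R, U) = -14 + 22*(1 - ¼*(-1)*7) = -14 + 22*(1 + 7/4) = -14 + 22*(11/4) = -14 + 121/2 = 93/2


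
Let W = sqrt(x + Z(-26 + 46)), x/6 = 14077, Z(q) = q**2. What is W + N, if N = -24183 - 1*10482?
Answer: -34665 + sqrt(84862) ≈ -34374.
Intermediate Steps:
N = -34665 (N = -24183 - 10482 = -34665)
x = 84462 (x = 6*14077 = 84462)
W = sqrt(84862) (W = sqrt(84462 + (-26 + 46)**2) = sqrt(84462 + 20**2) = sqrt(84462 + 400) = sqrt(84862) ≈ 291.31)
W + N = sqrt(84862) - 34665 = -34665 + sqrt(84862)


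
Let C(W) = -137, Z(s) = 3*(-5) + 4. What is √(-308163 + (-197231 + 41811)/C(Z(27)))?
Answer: I*√5762618807/137 ≈ 554.1*I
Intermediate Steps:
Z(s) = -11 (Z(s) = -15 + 4 = -11)
√(-308163 + (-197231 + 41811)/C(Z(27))) = √(-308163 + (-197231 + 41811)/(-137)) = √(-308163 - 155420*(-1/137)) = √(-308163 + 155420/137) = √(-42062911/137) = I*√5762618807/137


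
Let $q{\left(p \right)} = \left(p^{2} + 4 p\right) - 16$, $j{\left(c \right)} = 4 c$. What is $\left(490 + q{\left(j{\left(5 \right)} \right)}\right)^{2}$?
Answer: $910116$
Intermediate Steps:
$q{\left(p \right)} = -16 + p^{2} + 4 p$
$\left(490 + q{\left(j{\left(5 \right)} \right)}\right)^{2} = \left(490 + \left(-16 + \left(4 \cdot 5\right)^{2} + 4 \cdot 4 \cdot 5\right)\right)^{2} = \left(490 + \left(-16 + 20^{2} + 4 \cdot 20\right)\right)^{2} = \left(490 + \left(-16 + 400 + 80\right)\right)^{2} = \left(490 + 464\right)^{2} = 954^{2} = 910116$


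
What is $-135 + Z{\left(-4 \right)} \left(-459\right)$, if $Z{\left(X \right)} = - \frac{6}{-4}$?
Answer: $- \frac{1647}{2} \approx -823.5$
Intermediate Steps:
$Z{\left(X \right)} = \frac{3}{2}$ ($Z{\left(X \right)} = \left(-6\right) \left(- \frac{1}{4}\right) = \frac{3}{2}$)
$-135 + Z{\left(-4 \right)} \left(-459\right) = -135 + \frac{3}{2} \left(-459\right) = -135 - \frac{1377}{2} = - \frac{1647}{2}$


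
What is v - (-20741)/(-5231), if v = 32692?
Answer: 170991111/5231 ≈ 32688.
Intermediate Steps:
v - (-20741)/(-5231) = 32692 - (-20741)/(-5231) = 32692 - (-20741)*(-1)/5231 = 32692 - 1*20741/5231 = 32692 - 20741/5231 = 170991111/5231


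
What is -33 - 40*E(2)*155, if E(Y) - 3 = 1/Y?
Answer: -21733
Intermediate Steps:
E(Y) = 3 + 1/Y
-33 - 40*E(2)*155 = -33 - 40*(3 + 1/2)*155 = -33 - 40*(3 + ½)*155 = -33 - 40*7/2*155 = -33 - 140*155 = -33 - 21700 = -21733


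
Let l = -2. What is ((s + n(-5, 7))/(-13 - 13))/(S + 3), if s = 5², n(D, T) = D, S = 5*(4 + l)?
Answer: -10/169 ≈ -0.059172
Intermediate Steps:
S = 10 (S = 5*(4 - 2) = 5*2 = 10)
s = 25
((s + n(-5, 7))/(-13 - 13))/(S + 3) = ((25 - 5)/(-13 - 13))/(10 + 3) = (20/(-26))/13 = (20*(-1/26))/13 = (1/13)*(-10/13) = -10/169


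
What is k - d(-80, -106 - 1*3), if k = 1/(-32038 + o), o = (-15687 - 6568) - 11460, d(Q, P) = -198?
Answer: 13019093/65753 ≈ 198.00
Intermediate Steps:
o = -33715 (o = -22255 - 11460 = -33715)
k = -1/65753 (k = 1/(-32038 - 33715) = 1/(-65753) = -1/65753 ≈ -1.5208e-5)
k - d(-80, -106 - 1*3) = -1/65753 - 1*(-198) = -1/65753 + 198 = 13019093/65753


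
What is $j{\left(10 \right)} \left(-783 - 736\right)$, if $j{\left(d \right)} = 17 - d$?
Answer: $-10633$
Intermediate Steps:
$j{\left(10 \right)} \left(-783 - 736\right) = \left(17 - 10\right) \left(-783 - 736\right) = \left(17 - 10\right) \left(-1519\right) = 7 \left(-1519\right) = -10633$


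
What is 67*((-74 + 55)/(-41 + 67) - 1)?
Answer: -3015/26 ≈ -115.96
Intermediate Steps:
67*((-74 + 55)/(-41 + 67) - 1) = 67*(-19/26 - 1) = 67*(-45/26) = -3015/26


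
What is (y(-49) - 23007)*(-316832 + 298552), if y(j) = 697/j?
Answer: 20620571200/49 ≈ 4.2083e+8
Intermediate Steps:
(y(-49) - 23007)*(-316832 + 298552) = (697/(-49) - 23007)*(-316832 + 298552) = (697*(-1/49) - 23007)*(-18280) = (-697/49 - 23007)*(-18280) = -1128040/49*(-18280) = 20620571200/49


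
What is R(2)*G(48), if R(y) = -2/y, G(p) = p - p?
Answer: 0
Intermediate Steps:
G(p) = 0
R(2)*G(48) = -2/2*0 = -2*½*0 = -1*0 = 0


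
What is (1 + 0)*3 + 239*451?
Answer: 107792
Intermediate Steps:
(1 + 0)*3 + 239*451 = 1*3 + 107789 = 3 + 107789 = 107792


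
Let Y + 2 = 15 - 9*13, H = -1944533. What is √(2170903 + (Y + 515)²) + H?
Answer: -1944533 + 4*√146239 ≈ -1.9430e+6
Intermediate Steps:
Y = -104 (Y = -2 + (15 - 9*13) = -2 + (15 - 117) = -2 - 102 = -104)
√(2170903 + (Y + 515)²) + H = √(2170903 + (-104 + 515)²) - 1944533 = √(2170903 + 411²) - 1944533 = √(2170903 + 168921) - 1944533 = √2339824 - 1944533 = 4*√146239 - 1944533 = -1944533 + 4*√146239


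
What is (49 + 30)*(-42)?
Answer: -3318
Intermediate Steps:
(49 + 30)*(-42) = 79*(-42) = -3318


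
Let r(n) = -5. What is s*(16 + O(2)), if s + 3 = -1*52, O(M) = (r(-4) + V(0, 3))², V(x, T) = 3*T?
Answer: -1760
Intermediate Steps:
O(M) = 16 (O(M) = (-5 + 3*3)² = (-5 + 9)² = 4² = 16)
s = -55 (s = -3 - 1*52 = -3 - 52 = -55)
s*(16 + O(2)) = -55*(16 + 16) = -55*32 = -1760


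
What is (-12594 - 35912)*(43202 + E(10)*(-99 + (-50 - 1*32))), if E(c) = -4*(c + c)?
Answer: -2797923092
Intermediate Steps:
E(c) = -8*c
(-12594 - 35912)*(43202 + E(10)*(-99 + (-50 - 1*32))) = (-12594 - 35912)*(43202 + (-8*10)*(-99 + (-50 - 1*32))) = -48506*(43202 - 80*(-99 + (-50 - 32))) = -48506*(43202 - 80*(-99 - 82)) = -48506*(43202 - 80*(-181)) = -48506*(43202 + 14480) = -48506*57682 = -2797923092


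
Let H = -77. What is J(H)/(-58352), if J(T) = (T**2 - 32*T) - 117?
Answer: -2069/14588 ≈ -0.14183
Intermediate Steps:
J(T) = -117 + T**2 - 32*T
J(H)/(-58352) = (-117 + (-77)**2 - 32*(-77))/(-58352) = (-117 + 5929 + 2464)*(-1/58352) = 8276*(-1/58352) = -2069/14588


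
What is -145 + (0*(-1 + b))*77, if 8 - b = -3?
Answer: -145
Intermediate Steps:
b = 11 (b = 8 - 1*(-3) = 8 + 3 = 11)
-145 + (0*(-1 + b))*77 = -145 + (0*(-1 + 11))*77 = -145 + (0*10)*77 = -145 + 0*77 = -145 + 0 = -145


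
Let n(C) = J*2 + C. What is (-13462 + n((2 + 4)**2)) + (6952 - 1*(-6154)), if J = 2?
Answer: -316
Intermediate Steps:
n(C) = 4 + C (n(C) = 2*2 + C = 4 + C)
(-13462 + n((2 + 4)**2)) + (6952 - 1*(-6154)) = (-13462 + (4 + (2 + 4)**2)) + (6952 - 1*(-6154)) = (-13462 + (4 + 6**2)) + (6952 + 6154) = (-13462 + (4 + 36)) + 13106 = (-13462 + 40) + 13106 = -13422 + 13106 = -316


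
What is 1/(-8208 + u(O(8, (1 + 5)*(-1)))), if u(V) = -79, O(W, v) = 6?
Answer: -1/8287 ≈ -0.00012067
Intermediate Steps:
1/(-8208 + u(O(8, (1 + 5)*(-1)))) = 1/(-8208 - 79) = 1/(-8287) = -1/8287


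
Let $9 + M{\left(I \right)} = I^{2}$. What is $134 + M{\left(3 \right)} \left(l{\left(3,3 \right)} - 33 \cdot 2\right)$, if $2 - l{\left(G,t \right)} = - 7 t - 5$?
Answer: $134$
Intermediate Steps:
$l{\left(G,t \right)} = 7 + 7 t$ ($l{\left(G,t \right)} = 2 - \left(- 7 t - 5\right) = 2 - \left(-5 - 7 t\right) = 2 + \left(5 + 7 t\right) = 7 + 7 t$)
$M{\left(I \right)} = -9 + I^{2}$
$134 + M{\left(3 \right)} \left(l{\left(3,3 \right)} - 33 \cdot 2\right) = 134 + \left(-9 + 3^{2}\right) \left(\left(7 + 7 \cdot 3\right) - 33 \cdot 2\right) = 134 + \left(-9 + 9\right) \left(\left(7 + 21\right) - 66\right) = 134 + 0 \left(28 - 66\right) = 134 + 0 \left(-38\right) = 134 + 0 = 134$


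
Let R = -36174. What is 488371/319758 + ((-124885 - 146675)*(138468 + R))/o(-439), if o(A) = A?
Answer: 8882544471203989/140373762 ≈ 6.3278e+7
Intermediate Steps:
488371/319758 + ((-124885 - 146675)*(138468 + R))/o(-439) = 488371/319758 + ((-124885 - 146675)*(138468 - 36174))/(-439) = 488371*(1/319758) - 271560*102294*(-1/439) = 488371/319758 - 27778958640*(-1/439) = 488371/319758 + 27778958640/439 = 8882544471203989/140373762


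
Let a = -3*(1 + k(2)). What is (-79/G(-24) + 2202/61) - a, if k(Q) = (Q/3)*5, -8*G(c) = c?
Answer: 4166/183 ≈ 22.765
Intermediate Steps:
G(c) = -c/8
k(Q) = 5*Q/3 (k(Q) = (Q*(⅓))*5 = (Q/3)*5 = 5*Q/3)
a = -13 (a = -3*(1 + (5/3)*2) = -3*(1 + 10/3) = -3*13/3 = -13)
(-79/G(-24) + 2202/61) - a = (-79/((-⅛*(-24))) + 2202/61) - 1*(-13) = (-79/3 + 2202*(1/61)) + 13 = (-79*⅓ + 2202/61) + 13 = (-79/3 + 2202/61) + 13 = 1787/183 + 13 = 4166/183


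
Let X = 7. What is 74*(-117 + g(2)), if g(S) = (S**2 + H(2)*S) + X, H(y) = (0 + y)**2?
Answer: -7252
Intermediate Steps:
H(y) = y**2
g(S) = 7 + S**2 + 4*S (g(S) = (S**2 + 2**2*S) + 7 = (S**2 + 4*S) + 7 = 7 + S**2 + 4*S)
74*(-117 + g(2)) = 74*(-117 + (7 + 2**2 + 4*2)) = 74*(-117 + (7 + 4 + 8)) = 74*(-117 + 19) = 74*(-98) = -7252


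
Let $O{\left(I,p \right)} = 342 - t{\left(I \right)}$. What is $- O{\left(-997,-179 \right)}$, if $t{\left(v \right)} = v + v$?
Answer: $-2336$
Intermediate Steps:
$t{\left(v \right)} = 2 v$
$O{\left(I,p \right)} = 342 - 2 I$
$- O{\left(-997,-179 \right)} = - (342 - -1994) = - (342 + 1994) = \left(-1\right) 2336 = -2336$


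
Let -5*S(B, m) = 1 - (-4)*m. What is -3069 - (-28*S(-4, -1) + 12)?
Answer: -15321/5 ≈ -3064.2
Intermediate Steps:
S(B, m) = -1/5 - 4*m/5 (S(B, m) = -(1 - (-4)*m)/5 = -(1 + 4*m)/5 = -1/5 - 4*m/5)
-3069 - (-28*S(-4, -1) + 12) = -3069 - (-28*(-1/5 - 4/5*(-1)) + 12) = -3069 - (-28*(-1/5 + 4/5) + 12) = -3069 - (-28*3/5 + 12) = -3069 - (-84/5 + 12) = -3069 - 1*(-24/5) = -3069 + 24/5 = -15321/5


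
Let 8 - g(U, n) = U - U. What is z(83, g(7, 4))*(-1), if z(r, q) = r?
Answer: -83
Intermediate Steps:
g(U, n) = 8 (g(U, n) = 8 - (U - U) = 8 - 1*0 = 8 + 0 = 8)
z(83, g(7, 4))*(-1) = 83*(-1) = -83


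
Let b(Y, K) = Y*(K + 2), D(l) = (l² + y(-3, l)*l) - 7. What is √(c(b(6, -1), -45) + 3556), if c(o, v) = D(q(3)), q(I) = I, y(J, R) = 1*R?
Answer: √3567 ≈ 59.724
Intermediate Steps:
y(J, R) = R
D(l) = -7 + 2*l² (D(l) = (l² + l*l) - 7 = (l² + l²) - 7 = 2*l² - 7 = -7 + 2*l²)
b(Y, K) = Y*(2 + K)
c(o, v) = 11 (c(o, v) = -7 + 2*3² = -7 + 2*9 = -7 + 18 = 11)
√(c(b(6, -1), -45) + 3556) = √(11 + 3556) = √3567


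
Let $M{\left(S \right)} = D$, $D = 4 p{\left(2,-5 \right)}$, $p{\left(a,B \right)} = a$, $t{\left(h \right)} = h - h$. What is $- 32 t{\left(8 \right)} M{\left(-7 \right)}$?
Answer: $0$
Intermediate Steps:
$t{\left(h \right)} = 0$
$D = 8$ ($D = 4 \cdot 2 = 8$)
$M{\left(S \right)} = 8$
$- 32 t{\left(8 \right)} M{\left(-7 \right)} = \left(-32\right) 0 \cdot 8 = 0 \cdot 8 = 0$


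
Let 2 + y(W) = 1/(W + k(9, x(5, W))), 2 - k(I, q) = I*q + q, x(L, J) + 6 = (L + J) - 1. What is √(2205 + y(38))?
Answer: √3524795/40 ≈ 46.936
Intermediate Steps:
x(L, J) = -7 + J + L (x(L, J) = -6 + ((L + J) - 1) = -6 + ((J + L) - 1) = -6 + (-1 + J + L) = -7 + J + L)
k(I, q) = 2 - q - I*q (k(I, q) = 2 - (I*q + q) = 2 - (q + I*q) = 2 + (-q - I*q) = 2 - q - I*q)
y(W) = -2 + 1/(22 - 9*W) (y(W) = -2 + 1/(W + (2 - (-7 + W + 5) - 1*9*(-7 + W + 5))) = -2 + 1/(W + (2 - (-2 + W) - 1*9*(-2 + W))) = -2 + 1/(W + (2 + (2 - W) + (18 - 9*W))) = -2 + 1/(W + (22 - 10*W)) = -2 + 1/(22 - 9*W))
√(2205 + y(38)) = √(2205 + (43 - 18*38)/(-22 + 9*38)) = √(2205 + (43 - 684)/(-22 + 342)) = √(2205 - 641/320) = √(704959/320) = √3524795/40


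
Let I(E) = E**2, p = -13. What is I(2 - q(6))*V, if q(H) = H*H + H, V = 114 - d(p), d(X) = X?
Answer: 203200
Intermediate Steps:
V = 127 (V = 114 - 1*(-13) = 114 + 13 = 127)
q(H) = H + H**2 (q(H) = H**2 + H = H + H**2)
I(2 - q(6))*V = (2 - 6*(1 + 6))**2*127 = (2 - 6*7)**2*127 = (2 - 1*42)**2*127 = (2 - 42)**2*127 = (-40)**2*127 = 1600*127 = 203200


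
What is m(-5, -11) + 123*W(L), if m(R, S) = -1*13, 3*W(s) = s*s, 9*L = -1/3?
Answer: -9436/729 ≈ -12.944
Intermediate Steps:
L = -1/27 (L = (-1/3)/9 = (-1*⅓)/9 = (⅑)*(-⅓) = -1/27 ≈ -0.037037)
W(s) = s²/3 (W(s) = (s*s)/3 = s²/3)
m(R, S) = -13
m(-5, -11) + 123*W(L) = -13 + 123*((-1/27)²/3) = -13 + 123*((⅓)*(1/729)) = -13 + 123*(1/2187) = -13 + 41/729 = -9436/729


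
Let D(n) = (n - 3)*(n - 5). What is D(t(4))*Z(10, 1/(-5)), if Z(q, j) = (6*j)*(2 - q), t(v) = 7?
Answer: 384/5 ≈ 76.800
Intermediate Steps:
Z(q, j) = 6*j*(2 - q)
D(n) = (-5 + n)*(-3 + n) (D(n) = (-3 + n)*(-5 + n) = (-5 + n)*(-3 + n))
D(t(4))*Z(10, 1/(-5)) = (15 + 7² - 8*7)*(6*(2 - 1*10)/(-5)) = (15 + 49 - 56)*(6*(-⅕)*(2 - 10)) = 8*(6*(-⅕)*(-8)) = 8*(48/5) = 384/5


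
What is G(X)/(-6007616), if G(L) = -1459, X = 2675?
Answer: 1459/6007616 ≈ 0.00024286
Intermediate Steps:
G(X)/(-6007616) = -1459/(-6007616) = -1459*(-1/6007616) = 1459/6007616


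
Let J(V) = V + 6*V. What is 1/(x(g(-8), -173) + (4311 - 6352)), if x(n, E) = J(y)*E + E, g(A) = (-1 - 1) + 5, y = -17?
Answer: 1/18373 ≈ 5.4428e-5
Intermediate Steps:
g(A) = 3 (g(A) = -2 + 5 = 3)
J(V) = 7*V
x(n, E) = -118*E (x(n, E) = (7*(-17))*E + E = -119*E + E = -118*E)
1/(x(g(-8), -173) + (4311 - 6352)) = 1/(-118*(-173) + (4311 - 6352)) = 1/(20414 - 2041) = 1/18373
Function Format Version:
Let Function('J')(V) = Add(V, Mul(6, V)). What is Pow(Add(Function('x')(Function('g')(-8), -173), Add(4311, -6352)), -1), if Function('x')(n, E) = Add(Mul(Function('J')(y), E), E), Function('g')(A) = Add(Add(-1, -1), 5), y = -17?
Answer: Rational(1, 18373) ≈ 5.4428e-5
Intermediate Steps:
Function('g')(A) = 3 (Function('g')(A) = Add(-2, 5) = 3)
Function('J')(V) = Mul(7, V)
Function('x')(n, E) = Mul(-118, E) (Function('x')(n, E) = Add(Mul(Mul(7, -17), E), E) = Add(Mul(-119, E), E) = Mul(-118, E))
Pow(Add(Function('x')(Function('g')(-8), -173), Add(4311, -6352)), -1) = Pow(Add(Mul(-118, -173), Add(4311, -6352)), -1) = Pow(Add(20414, -2041), -1) = Pow(18373, -1) = Rational(1, 18373)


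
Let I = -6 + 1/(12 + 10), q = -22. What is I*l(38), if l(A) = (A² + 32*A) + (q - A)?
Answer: -170300/11 ≈ -15482.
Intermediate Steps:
l(A) = -22 + A² + 31*A (l(A) = (A² + 32*A) + (-22 - A) = -22 + A² + 31*A)
I = -131/22 (I = -6 + 1/22 = -131/22 ≈ -5.9545)
I*l(38) = -131*(-22 + 38² + 31*38)/22 = -131*(-22 + 1444 + 1178)/22 = -131/22*2600 = -170300/11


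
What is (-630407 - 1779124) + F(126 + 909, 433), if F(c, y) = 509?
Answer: -2409022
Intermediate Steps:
(-630407 - 1779124) + F(126 + 909, 433) = (-630407 - 1779124) + 509 = -2409531 + 509 = -2409022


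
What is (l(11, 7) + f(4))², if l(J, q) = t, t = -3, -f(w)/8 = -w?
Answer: 841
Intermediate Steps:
f(w) = 8*w (f(w) = -(-8)*w = 8*w)
l(J, q) = -3
(l(11, 7) + f(4))² = (-3 + 8*4)² = (-3 + 32)² = 29² = 841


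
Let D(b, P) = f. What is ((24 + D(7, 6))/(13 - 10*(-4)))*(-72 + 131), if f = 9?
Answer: 1947/53 ≈ 36.736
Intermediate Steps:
D(b, P) = 9
((24 + D(7, 6))/(13 - 10*(-4)))*(-72 + 131) = ((24 + 9)/(13 - 10*(-4)))*(-72 + 131) = (33/(13 + 40))*59 = (33/53)*59 = 1947/53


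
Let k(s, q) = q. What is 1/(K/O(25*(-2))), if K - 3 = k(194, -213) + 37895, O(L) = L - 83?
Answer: -133/37685 ≈ -0.0035293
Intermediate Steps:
O(L) = -83 + L
K = 37685 (K = 3 + (-213 + 37895) = 3 + 37682 = 37685)
1/(K/O(25*(-2))) = 1/(37685/(-83 + 25*(-2))) = 1/(37685/(-83 - 50)) = 1/(37685/(-133)) = 1/(37685*(-1/133)) = 1/(-37685/133) = -133/37685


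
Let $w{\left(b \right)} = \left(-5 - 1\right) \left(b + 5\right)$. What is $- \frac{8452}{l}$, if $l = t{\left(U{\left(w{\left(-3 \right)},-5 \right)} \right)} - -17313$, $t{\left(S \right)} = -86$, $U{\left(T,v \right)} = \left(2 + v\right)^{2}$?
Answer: $- \frac{8452}{17227} \approx -0.49063$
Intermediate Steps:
$w{\left(b \right)} = -30 - 6 b$ ($w{\left(b \right)} = - 6 \left(5 + b\right) = -30 - 6 b$)
$l = 17227$ ($l = -86 - -17313 = -86 + 17313 = 17227$)
$- \frac{8452}{l} = - \frac{8452}{17227}$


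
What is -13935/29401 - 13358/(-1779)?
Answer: 367948193/52304379 ≈ 7.0348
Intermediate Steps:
-13935/29401 - 13358/(-1779) = -13935*1/29401 - 13358*(-1/1779) = -13935/29401 + 13358/1779 = 367948193/52304379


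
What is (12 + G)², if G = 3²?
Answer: 441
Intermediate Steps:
G = 9
(12 + G)² = (12 + 9)² = 21² = 441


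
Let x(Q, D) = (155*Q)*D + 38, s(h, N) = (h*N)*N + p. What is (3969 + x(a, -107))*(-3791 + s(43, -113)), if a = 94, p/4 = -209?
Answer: -846594944520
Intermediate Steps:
p = -836 (p = 4*(-209) = -836)
s(h, N) = -836 + h*N**2 (s(h, N) = (h*N)*N - 836 = (N*h)*N - 836 = h*N**2 - 836 = -836 + h*N**2)
x(Q, D) = 38 + 155*D*Q (x(Q, D) = 155*D*Q + 38 = 38 + 155*D*Q)
(3969 + x(a, -107))*(-3791 + s(43, -113)) = (3969 + (38 + 155*(-107)*94))*(-3791 + (-836 + 43*(-113)**2)) = (3969 + (38 - 1558990))*(-3791 + (-836 + 43*12769)) = (3969 - 1558952)*(-3791 + (-836 + 549067)) = -1554983*(-3791 + 548231) = -1554983*544440 = -846594944520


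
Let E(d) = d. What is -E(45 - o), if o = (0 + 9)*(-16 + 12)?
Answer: -81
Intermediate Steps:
o = -36 (o = 9*(-4) = -36)
-E(45 - o) = -(45 - 1*(-36)) = -(45 + 36) = -1*81 = -81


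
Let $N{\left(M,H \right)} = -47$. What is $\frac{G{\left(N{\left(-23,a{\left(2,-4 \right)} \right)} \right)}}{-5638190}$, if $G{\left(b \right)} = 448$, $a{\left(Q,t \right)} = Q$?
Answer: $- \frac{224}{2819095} \approx -7.9458 \cdot 10^{-5}$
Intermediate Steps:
$\frac{G{\left(N{\left(-23,a{\left(2,-4 \right)} \right)} \right)}}{-5638190} = \frac{448}{-5638190} = 448 \left(- \frac{1}{5638190}\right) = - \frac{224}{2819095}$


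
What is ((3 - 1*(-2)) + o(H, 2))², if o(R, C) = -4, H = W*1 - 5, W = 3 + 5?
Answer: 1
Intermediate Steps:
W = 8
H = 3 (H = 8*1 - 5 = 8 - 5 = 3)
((3 - 1*(-2)) + o(H, 2))² = ((3 - 1*(-2)) - 4)² = ((3 + 2) - 4)² = (5 - 4)² = 1² = 1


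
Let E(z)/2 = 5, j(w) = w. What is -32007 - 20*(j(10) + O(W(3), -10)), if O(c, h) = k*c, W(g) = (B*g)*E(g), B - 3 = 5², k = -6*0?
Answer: -32207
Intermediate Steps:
k = 0
E(z) = 10 (E(z) = 2*5 = 10)
B = 28 (B = 3 + 5² = 3 + 25 = 28)
W(g) = 280*g (W(g) = (28*g)*10 = 280*g)
O(c, h) = 0 (O(c, h) = 0*c = 0)
-32007 - 20*(j(10) + O(W(3), -10)) = -32007 - 20*(10 + 0) = -32007 - 20*10 = -32007 - 1*200 = -32007 - 200 = -32207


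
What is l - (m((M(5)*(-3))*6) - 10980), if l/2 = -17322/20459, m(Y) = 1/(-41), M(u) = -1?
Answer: 224605675/20459 ≈ 10978.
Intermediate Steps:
m(Y) = -1/41
l = -34644/20459 (l = 2*(-17322/20459) = -34644/20459 ≈ -1.6933)
l - (m((M(5)*(-3))*6) - 10980) = -34644/20459 - (-1/41 - 10980) = -34644/20459 - 1*(-450181/41) = -34644/20459 + 450181/41 = 224605675/20459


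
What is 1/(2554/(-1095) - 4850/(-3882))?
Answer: -236155/255771 ≈ -0.92331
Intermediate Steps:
1/(2554/(-1095) - 4850/(-3882)) = 1/(2554*(-1/1095) - 4850*(-1/3882)) = 1/(-2554/1095 + 2425/1941) = 1/(-255771/236155) = -236155/255771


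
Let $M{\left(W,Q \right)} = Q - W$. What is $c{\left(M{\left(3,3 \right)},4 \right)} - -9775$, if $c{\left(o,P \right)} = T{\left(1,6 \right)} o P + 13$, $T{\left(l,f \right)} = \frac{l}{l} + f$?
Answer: $9788$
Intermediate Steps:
$T{\left(l,f \right)} = 1 + f$
$c{\left(o,P \right)} = 13 + 7 P o$ ($c{\left(o,P \right)} = \left(1 + 6\right) o P + 13 = 7 o P + 13 = 7 P o + 13 = 13 + 7 P o$)
$c{\left(M{\left(3,3 \right)},4 \right)} - -9775 = \left(13 + 7 \cdot 4 \left(3 - 3\right)\right) - -9775 = \left(13 + 7 \cdot 4 \left(3 - 3\right)\right) + 9775 = \left(13 + 7 \cdot 4 \cdot 0\right) + 9775 = \left(13 + 0\right) + 9775 = 13 + 9775 = 9788$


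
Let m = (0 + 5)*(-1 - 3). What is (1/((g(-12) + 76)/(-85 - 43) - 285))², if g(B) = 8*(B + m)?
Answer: 1024/82355625 ≈ 1.2434e-5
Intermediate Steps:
m = -20 (m = 5*(-4) = -20)
g(B) = -160 + 8*B (g(B) = 8*(B - 20) = 8*(-20 + B) = -160 + 8*B)
(1/((g(-12) + 76)/(-85 - 43) - 285))² = (1/(((-160 + 8*(-12)) + 76)/(-85 - 43) - 285))² = (1/(((-160 - 96) + 76)/(-128) - 285))² = (1/((-256 + 76)*(-1/128) - 285))² = (1/(-180*(-1/128) - 285))² = (1/(45/32 - 285))² = (1/(-9075/32))² = (-32/9075)² = 1024/82355625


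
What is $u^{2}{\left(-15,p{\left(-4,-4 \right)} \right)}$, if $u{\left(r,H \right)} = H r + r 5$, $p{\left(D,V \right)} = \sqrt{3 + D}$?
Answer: $5400 + 2250 i \approx 5400.0 + 2250.0 i$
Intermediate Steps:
$u{\left(r,H \right)} = 5 r + H r$ ($u{\left(r,H \right)} = H r + 5 r = 5 r + H r$)
$u^{2}{\left(-15,p{\left(-4,-4 \right)} \right)} = \left(- 15 \left(5 + \sqrt{3 - 4}\right)\right)^{2} = \left(- 15 \left(5 + \sqrt{-1}\right)\right)^{2} = \left(- 15 \left(5 + i\right)\right)^{2} = \left(-75 - 15 i\right)^{2}$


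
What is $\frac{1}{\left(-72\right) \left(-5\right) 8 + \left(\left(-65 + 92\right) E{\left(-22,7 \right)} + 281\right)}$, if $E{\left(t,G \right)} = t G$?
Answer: $- \frac{1}{997} \approx -0.001003$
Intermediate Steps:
$E{\left(t,G \right)} = G t$
$\frac{1}{\left(-72\right) \left(-5\right) 8 + \left(\left(-65 + 92\right) E{\left(-22,7 \right)} + 281\right)} = \frac{1}{\left(-72\right) \left(-5\right) 8 + \left(\left(-65 + 92\right) 7 \left(-22\right) + 281\right)} = \frac{1}{360 \cdot 8 + \left(27 \left(-154\right) + 281\right)} = \frac{1}{2880 + \left(-4158 + 281\right)} = \frac{1}{2880 - 3877} = \frac{1}{-997} = - \frac{1}{997}$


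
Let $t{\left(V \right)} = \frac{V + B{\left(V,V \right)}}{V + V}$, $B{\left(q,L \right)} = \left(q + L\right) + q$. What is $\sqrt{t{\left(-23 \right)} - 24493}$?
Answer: $i \sqrt{24491} \approx 156.5 i$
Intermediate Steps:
$B{\left(q,L \right)} = L + 2 q$ ($B{\left(q,L \right)} = \left(L + q\right) + q = L + 2 q$)
$t{\left(V \right)} = 2$ ($t{\left(V \right)} = \frac{V + \left(V + 2 V\right)}{V + V} = \frac{V + 3 V}{2 V} = 4 V \frac{1}{2 V} = 2$)
$\sqrt{t{\left(-23 \right)} - 24493} = \sqrt{2 - 24493} = \sqrt{-24491} = i \sqrt{24491}$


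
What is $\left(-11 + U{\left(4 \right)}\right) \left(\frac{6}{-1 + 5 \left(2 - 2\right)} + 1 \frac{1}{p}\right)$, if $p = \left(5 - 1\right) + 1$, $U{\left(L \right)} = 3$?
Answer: $\frac{232}{5} \approx 46.4$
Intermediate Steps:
$p = 5$ ($p = 4 + 1 = 5$)
$\left(-11 + U{\left(4 \right)}\right) \left(\frac{6}{-1 + 5 \left(2 - 2\right)} + 1 \frac{1}{p}\right) = \left(-11 + 3\right) \left(\frac{6}{-1 + 5 \left(2 - 2\right)} + 1 \cdot \frac{1}{5}\right) = - 8 \left(\frac{6}{-1 + 5 \cdot 0} + 1 \cdot \frac{1}{5}\right) = - 8 \left(\frac{6}{-1 + 0} + \frac{1}{5}\right) = - 8 \left(\frac{6}{-1} + \frac{1}{5}\right) = - 8 \left(6 \left(-1\right) + \frac{1}{5}\right) = - 8 \left(-6 + \frac{1}{5}\right) = \left(-8\right) \left(- \frac{29}{5}\right) = \frac{232}{5}$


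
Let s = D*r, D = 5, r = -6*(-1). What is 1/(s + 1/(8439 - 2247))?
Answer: 6192/185761 ≈ 0.033333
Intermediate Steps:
r = 6
s = 30 (s = 5*6 = 30)
1/(s + 1/(8439 - 2247)) = 1/(30 + 1/(8439 - 2247)) = 1/(30 + 1/6192) = 1/(185761/6192) = 6192/185761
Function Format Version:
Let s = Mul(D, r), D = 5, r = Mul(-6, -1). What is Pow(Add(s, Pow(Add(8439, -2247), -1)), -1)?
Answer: Rational(6192, 185761) ≈ 0.033333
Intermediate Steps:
r = 6
s = 30 (s = Mul(5, 6) = 30)
Pow(Add(s, Pow(Add(8439, -2247), -1)), -1) = Pow(Add(30, Pow(Add(8439, -2247), -1)), -1) = Pow(Add(30, Pow(6192, -1)), -1) = Pow(Add(30, Rational(1, 6192)), -1) = Pow(Rational(185761, 6192), -1) = Rational(6192, 185761)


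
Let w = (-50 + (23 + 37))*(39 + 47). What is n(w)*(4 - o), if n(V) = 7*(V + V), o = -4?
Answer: 96320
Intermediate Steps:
w = 860 (w = (-50 + 60)*86 = 10*86 = 860)
n(V) = 14*V (n(V) = 7*(2*V) = 14*V)
n(w)*(4 - o) = (14*860)*(4 - 1*(-4)) = 12040*(4 + 4) = 12040*8 = 96320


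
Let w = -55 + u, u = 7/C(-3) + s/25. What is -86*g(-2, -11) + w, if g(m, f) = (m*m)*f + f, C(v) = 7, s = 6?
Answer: 116906/25 ≈ 4676.2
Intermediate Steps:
g(m, f) = f + f*m² (g(m, f) = m²*f + f = f*m² + f = f + f*m²)
u = 31/25 (u = 7/7 + 6/25 = 7*(⅐) + 6*(1/25) = 1 + 6/25 = 31/25 ≈ 1.2400)
w = -1344/25 (w = -55 + 31/25 = -1344/25 ≈ -53.760)
-86*g(-2, -11) + w = -(-946)*(1 + (-2)²) - 1344/25 = -(-946)*(1 + 4) - 1344/25 = -(-946)*5 - 1344/25 = -86*(-55) - 1344/25 = 4730 - 1344/25 = 116906/25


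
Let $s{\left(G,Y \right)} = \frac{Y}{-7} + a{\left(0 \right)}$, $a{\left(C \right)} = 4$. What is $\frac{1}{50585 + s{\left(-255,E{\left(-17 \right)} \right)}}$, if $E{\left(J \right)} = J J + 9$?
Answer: $\frac{7}{353825} \approx 1.9784 \cdot 10^{-5}$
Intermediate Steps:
$E{\left(J \right)} = 9 + J^{2}$ ($E{\left(J \right)} = J^{2} + 9 = 9 + J^{2}$)
$s{\left(G,Y \right)} = 4 - \frac{Y}{7}$ ($s{\left(G,Y \right)} = \frac{Y}{-7} + 4 = Y \left(- \frac{1}{7}\right) + 4 = - \frac{Y}{7} + 4 = 4 - \frac{Y}{7}$)
$\frac{1}{50585 + s{\left(-255,E{\left(-17 \right)} \right)}} = \frac{1}{50585 + \left(4 - \frac{9 + \left(-17\right)^{2}}{7}\right)} = \frac{1}{50585 + \left(4 - \frac{9 + 289}{7}\right)} = \frac{1}{50585 + \left(4 - \frac{298}{7}\right)} = \frac{1}{50585 - \frac{270}{7}} = \frac{1}{\frac{353825}{7}} = \frac{7}{353825}$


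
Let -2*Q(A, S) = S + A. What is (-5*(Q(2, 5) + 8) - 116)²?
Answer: 76729/4 ≈ 19182.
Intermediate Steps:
Q(A, S) = -A/2 - S/2 (Q(A, S) = -(S + A)/2 = -(A + S)/2 = -A/2 - S/2)
(-5*(Q(2, 5) + 8) - 116)² = (-5*((-½*2 - ½*5) + 8) - 116)² = (-5*((-1 - 5/2) + 8) - 116)² = (-5*(-7/2 + 8) - 116)² = (-5*9/2 - 116)² = (-45/2 - 116)² = (-277/2)² = 76729/4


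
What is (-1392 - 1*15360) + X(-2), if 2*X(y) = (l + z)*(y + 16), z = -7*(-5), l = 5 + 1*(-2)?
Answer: -16486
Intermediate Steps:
l = 3 (l = 5 - 2 = 3)
z = 35
X(y) = 304 + 19*y (X(y) = ((3 + 35)*(y + 16))/2 = (38*(16 + y))/2 = (608 + 38*y)/2 = 304 + 19*y)
(-1392 - 1*15360) + X(-2) = (-1392 - 1*15360) + (304 + 19*(-2)) = (-1392 - 15360) + (304 - 38) = -16752 + 266 = -16486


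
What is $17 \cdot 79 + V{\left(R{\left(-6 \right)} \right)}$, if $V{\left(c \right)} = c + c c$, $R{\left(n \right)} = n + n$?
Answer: $1475$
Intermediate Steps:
$R{\left(n \right)} = 2 n$
$V{\left(c \right)} = c + c^{2}$
$17 \cdot 79 + V{\left(R{\left(-6 \right)} \right)} = 17 \cdot 79 + 2 \left(-6\right) \left(1 + 2 \left(-6\right)\right) = 1343 - 12 \left(1 - 12\right) = 1343 - -132 = 1343 + 132 = 1475$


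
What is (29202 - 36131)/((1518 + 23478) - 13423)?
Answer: -6929/11573 ≈ -0.59872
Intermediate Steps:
(29202 - 36131)/((1518 + 23478) - 13423) = -6929/(24996 - 13423) = -6929/11573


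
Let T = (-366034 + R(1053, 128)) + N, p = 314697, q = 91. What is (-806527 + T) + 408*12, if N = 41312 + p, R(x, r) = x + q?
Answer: -810512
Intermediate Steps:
R(x, r) = 91 + x (R(x, r) = x + 91 = 91 + x)
N = 356009 (N = 41312 + 314697 = 356009)
T = -8881 (T = (-366034 + (91 + 1053)) + 356009 = (-366034 + 1144) + 356009 = -364890 + 356009 = -8881)
(-806527 + T) + 408*12 = (-806527 - 8881) + 408*12 = -815408 + 4896 = -810512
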